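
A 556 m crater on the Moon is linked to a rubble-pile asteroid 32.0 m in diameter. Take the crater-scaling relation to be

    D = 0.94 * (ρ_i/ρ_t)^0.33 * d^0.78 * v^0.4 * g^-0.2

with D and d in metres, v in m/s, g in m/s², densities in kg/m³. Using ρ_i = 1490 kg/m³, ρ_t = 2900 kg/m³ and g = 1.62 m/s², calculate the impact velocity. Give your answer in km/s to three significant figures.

v ≈ 21.8 km/s

Rearranging for v: v = [D / (0.94 · (1490/2900)^0.33 · 32^0.78 · 1.62^-0.2)]^(1/0.4).
(1490/2900)^0.33 = 0.8027
32^0.78 = 14.93
1.62^-0.2 = 0.9080
Denominator = 0.94 × 0.8027 × 14.93 × 0.9080 = 10.23
D / 10.23 = 556 / 10.23 = 54.35
v = 54.35^(1/0.4) = 54.35^2.5 = 21777 m/s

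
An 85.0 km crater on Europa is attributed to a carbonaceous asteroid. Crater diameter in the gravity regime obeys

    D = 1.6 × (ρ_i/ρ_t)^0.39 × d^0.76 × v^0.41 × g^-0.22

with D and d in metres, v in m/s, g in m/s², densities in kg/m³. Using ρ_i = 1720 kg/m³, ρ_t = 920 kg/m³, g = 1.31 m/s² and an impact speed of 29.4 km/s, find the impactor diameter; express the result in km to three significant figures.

d ≈ 5.03 km

Rearranging for d: d = [D / (1.6 · (1720/920)^0.39 · 29400^0.41 · 1.31^-0.22)]^(1/0.76).
D = 85000 m.
(1720/920)^0.39 = 1.276
29400^0.41 = 67.92
1.31^-0.22 = 0.9423
Denominator = 1.6 × 1.276 × 67.92 × 0.9423 = 130.7
D / 130.7 = 85000 / 130.7 = 650.3
d = 650.3^(1/0.76) = 650.3^1.3158 = 5029 m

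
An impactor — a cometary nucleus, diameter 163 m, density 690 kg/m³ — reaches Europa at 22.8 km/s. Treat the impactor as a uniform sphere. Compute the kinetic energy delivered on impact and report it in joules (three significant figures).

E ≈ 4.07 × 10^17 J

v = 22800 m/s.
Mass m = (π/6) ρ d³ = (π/6) × 690 × (163)³ = 1.565 × 10^9 kg
E = ½ m v² = 0.5 × 1.565 × 10^9 × (22800)² = 4.068 × 10^17 J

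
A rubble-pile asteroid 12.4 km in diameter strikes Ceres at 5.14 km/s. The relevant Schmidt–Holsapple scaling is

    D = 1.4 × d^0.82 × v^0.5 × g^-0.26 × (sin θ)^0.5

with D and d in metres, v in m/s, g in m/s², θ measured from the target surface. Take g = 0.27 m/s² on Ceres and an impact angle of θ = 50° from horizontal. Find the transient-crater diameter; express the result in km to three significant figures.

D ≈ 281 km

In SI units: d = 12400 m, v = 5140 m/s.
d^0.82 = 12400^0.82 = 2273
v^0.5 = 5140^0.5 = 71.69
g^-0.26 = 0.27^-0.26 = 1.406
(sin 50°)^0.5 = 0.7660^0.5 = 0.8752
D = 1.4 × 2273 × 71.69 × 1.406 × 0.8752 = 2.807 × 10^5 m
   = 280.7 km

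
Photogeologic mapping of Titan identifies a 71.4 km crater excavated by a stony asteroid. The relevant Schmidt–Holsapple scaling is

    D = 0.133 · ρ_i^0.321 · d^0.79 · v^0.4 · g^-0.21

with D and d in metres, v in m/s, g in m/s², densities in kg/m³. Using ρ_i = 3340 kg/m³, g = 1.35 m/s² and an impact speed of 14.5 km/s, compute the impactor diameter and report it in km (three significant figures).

Rearranging for d: d = [D / (0.133 · 3340^0.321 · 14500^0.4 · 1.35^-0.21)]^(1/0.79).
D = 71400 m.
3340^0.321 = 13.52
14500^0.4 = 46.19
1.35^-0.21 = 0.9389
Denominator = 0.133 × 13.52 × 46.19 × 0.9389 = 77.98
D / 77.98 = 71400 / 77.98 = 915.6
d = 915.6^(1/0.79) = 915.6^1.2658 = 5610 m

d ≈ 5.61 km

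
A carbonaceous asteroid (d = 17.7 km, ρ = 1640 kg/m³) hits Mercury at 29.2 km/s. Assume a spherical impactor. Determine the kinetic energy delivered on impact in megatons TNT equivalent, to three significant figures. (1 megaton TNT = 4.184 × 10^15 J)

d = 17700 m; v = 29200 m/s.
Mass m = (π/6) ρ d³ = (π/6) × 1640 × (17700)³ = 4.762 × 10^15 kg
E = ½ m v² = 0.5 × 4.762 × 10^15 × (29200)² = 2.030 × 10^24 J
   = 2.030 × 10^24 / 4.184×10^15 = 4.852 × 10^8 Mt

E ≈ 4.85 × 10^8 Mt TNT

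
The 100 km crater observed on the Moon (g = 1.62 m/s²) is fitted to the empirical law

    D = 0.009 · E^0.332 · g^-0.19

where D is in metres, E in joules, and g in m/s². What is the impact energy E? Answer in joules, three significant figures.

Rearranging: E = [D / (0.009 · g^-0.19)]^(1/0.332).
D = 100000 m.
g^-0.19 = 1.62^-0.19 = 0.9124
D / (0.009 × 0.9124) = 100000 / (8.212 × 10^-3) = 1.218 × 10^7
E = (1.218 × 10^7)^3.012 = 2.198 × 10^21 J

E ≈ 2.20 × 10^21 J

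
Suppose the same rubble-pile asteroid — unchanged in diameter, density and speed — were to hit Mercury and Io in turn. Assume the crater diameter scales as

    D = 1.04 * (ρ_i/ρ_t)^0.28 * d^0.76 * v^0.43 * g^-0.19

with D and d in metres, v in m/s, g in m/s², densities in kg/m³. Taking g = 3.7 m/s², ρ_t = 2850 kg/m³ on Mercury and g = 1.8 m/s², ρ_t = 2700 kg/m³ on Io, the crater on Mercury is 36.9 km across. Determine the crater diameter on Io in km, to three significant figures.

D ≈ 43.0 km

The impactor-only factors (d, v, ρ_i) cancel in the ratio, leaving D_Io/D_Mercury = (g_Io/g_Mercury)^-0.19 · (ρ_t,Mercury/ρ_t,Io)^0.28.
(1.8/3.7)^-0.19 = 0.4865^-0.19 = 1.147
(2850/2700)^0.28 = 1.056^0.28 = 1.015
Ratio = 1.147 × 1.015 = 1.164
D_Io = 1.164 × 36.9 km = 43.0 km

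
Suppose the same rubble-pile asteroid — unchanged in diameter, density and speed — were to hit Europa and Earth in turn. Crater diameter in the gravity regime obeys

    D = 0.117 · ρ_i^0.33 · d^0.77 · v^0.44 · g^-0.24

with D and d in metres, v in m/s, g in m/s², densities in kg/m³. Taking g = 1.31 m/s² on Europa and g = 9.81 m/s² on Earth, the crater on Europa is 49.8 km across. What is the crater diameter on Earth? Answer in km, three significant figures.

All impactor-dependent factors cancel in the ratio, leaving D_Earth/D_Europa = (g_Earth/g_Europa)^-0.24.
(9.81/1.31)^-0.24 = 7.489^-0.24 = 0.6168
D_Earth = 0.6168 × 49.8 km = 30.7 km

D ≈ 30.7 km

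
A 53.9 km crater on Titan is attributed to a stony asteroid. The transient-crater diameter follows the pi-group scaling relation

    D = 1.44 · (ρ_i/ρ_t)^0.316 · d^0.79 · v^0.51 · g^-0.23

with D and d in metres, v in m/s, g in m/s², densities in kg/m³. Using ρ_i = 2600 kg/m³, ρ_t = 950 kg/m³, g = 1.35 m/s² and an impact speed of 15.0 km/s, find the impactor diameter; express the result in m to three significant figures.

d ≈ 904 m

Rearranging for d: d = [D / (1.44 · (2600/950)^0.316 · 15000^0.51 · 1.35^-0.23)]^(1/0.79).
D = 53900 m.
(2600/950)^0.316 = 1.375
15000^0.51 = 134.8
1.35^-0.23 = 0.9333
Denominator = 1.44 × 1.375 × 134.8 × 0.9333 = 249.1
D / 249.1 = 53900 / 249.1 = 216.4
d = 216.4^(1/0.79) = 216.4^1.2658 = 903.6 m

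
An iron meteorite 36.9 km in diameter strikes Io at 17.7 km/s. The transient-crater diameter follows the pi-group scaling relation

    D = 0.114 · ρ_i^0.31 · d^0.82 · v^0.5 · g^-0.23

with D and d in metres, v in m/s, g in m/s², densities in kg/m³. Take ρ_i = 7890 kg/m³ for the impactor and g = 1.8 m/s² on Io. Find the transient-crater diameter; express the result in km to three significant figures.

D ≈ 1190 km

In SI units: d = 36900 m, v = 17700 m/s.
ρ_i^0.31 = 7890^0.31 = 16.15
d^0.82 = 36900^0.82 = 5559
v^0.5 = 17700^0.5 = 133.0
g^-0.23 = 1.8^-0.23 = 0.8735
D = 0.114 × 16.15 × 5559 × 133.0 × 0.8735 = 1.189 × 10^6 m
   = 1189 km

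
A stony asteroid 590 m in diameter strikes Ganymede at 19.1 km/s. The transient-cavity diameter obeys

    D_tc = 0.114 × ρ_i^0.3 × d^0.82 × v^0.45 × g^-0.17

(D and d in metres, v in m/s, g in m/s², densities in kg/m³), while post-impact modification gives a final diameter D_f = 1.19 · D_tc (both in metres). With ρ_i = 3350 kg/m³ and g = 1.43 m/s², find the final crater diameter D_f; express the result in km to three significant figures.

v = 19100 m/s.
ρ_i^0.3 = 3350^0.3 = 11.42
d^0.82 = 590^0.82 = 187.1
v^0.45 = 19100^0.45 = 84.42
g^-0.17 = 1.43^-0.17 = 0.9410
D_tc = 0.114 × 11.42 × 187.1 × 84.42 × 0.9410 = 19350 m
D_f = 1.19 × 19350 = 23026 m
     = 23.03 km

D_f ≈ 23.0 km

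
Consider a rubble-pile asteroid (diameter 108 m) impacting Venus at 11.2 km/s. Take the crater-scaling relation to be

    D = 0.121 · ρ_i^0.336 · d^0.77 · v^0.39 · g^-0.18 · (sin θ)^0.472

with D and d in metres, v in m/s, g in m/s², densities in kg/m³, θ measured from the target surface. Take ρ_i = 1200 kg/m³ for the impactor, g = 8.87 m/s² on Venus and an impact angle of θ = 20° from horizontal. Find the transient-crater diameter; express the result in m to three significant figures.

In SI units: v = 11200 m/s.
ρ_i^0.336 = 1200^0.336 = 10.83
d^0.77 = 108^0.77 = 36.79
v^0.39 = 11200^0.39 = 37.95
g^-0.18 = 8.87^-0.18 = 0.6751
(sin 20°)^0.472 = 0.3420^0.472 = 0.6026
D = 0.121 × 10.83 × 36.79 × 37.95 × 0.6751 × 0.6026 = 744.3 m

D ≈ 744 m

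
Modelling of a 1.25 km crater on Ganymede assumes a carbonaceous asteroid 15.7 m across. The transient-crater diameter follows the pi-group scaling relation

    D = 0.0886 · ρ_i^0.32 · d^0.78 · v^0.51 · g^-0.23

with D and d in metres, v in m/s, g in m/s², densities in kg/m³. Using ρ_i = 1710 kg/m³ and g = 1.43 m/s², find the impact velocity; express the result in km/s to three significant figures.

v ≈ 22.3 km/s

Rearranging for v: v = [D / (0.0886 · 1710^0.32 · 15.7^0.78 · 1.43^-0.23)]^(1/0.51).
D = 1250 m.
1710^0.32 = 10.83
15.7^0.78 = 8.566
1.43^-0.23 = 0.9210
Denominator = 0.0886 × 10.83 × 8.566 × 0.9210 = 7.570
D / 7.570 = 1250 / 7.570 = 165.1
v = 165.1^(1/0.51) = 165.1^1.9608 = 22313 m/s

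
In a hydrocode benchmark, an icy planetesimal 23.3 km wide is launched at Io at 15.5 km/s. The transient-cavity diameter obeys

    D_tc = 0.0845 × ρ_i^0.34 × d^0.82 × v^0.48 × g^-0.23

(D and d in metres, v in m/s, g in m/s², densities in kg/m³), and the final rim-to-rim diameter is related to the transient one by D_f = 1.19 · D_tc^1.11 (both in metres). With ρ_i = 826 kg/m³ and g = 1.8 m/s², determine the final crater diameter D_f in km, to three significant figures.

In SI: d = 23300 m, v = 15500 m/s.
ρ_i^0.34 = 826^0.34 = 9.812
d^0.82 = 23300^0.82 = 3813
v^0.48 = 15500^0.48 = 102.7
g^-0.23 = 1.8^-0.23 = 0.8735
D_tc = 0.0845 × 9.812 × 3813 × 102.7 × 0.8735 = 2.836 × 10^5 m
D_f = 1.19 × (2.836 × 10^5)^1.11 = 1.343 × 10^6 m
     = 1343 km

D_f ≈ 1340 km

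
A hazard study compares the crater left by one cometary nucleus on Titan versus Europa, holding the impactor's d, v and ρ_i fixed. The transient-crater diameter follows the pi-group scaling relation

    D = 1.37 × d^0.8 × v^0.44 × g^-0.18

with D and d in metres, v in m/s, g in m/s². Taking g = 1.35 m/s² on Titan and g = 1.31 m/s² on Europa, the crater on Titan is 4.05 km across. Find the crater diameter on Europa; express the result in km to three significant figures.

All impactor-dependent factors cancel in the ratio, leaving D_Europa/D_Titan = (g_Europa/g_Titan)^-0.18.
(1.31/1.35)^-0.18 = 0.9704^-0.18 = 1.005
D_Europa = 1.005 × 4.05 km = 4.07 km

D ≈ 4.07 km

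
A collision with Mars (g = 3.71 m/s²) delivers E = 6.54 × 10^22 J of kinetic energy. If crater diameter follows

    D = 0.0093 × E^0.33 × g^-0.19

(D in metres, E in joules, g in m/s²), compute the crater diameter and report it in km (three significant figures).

E^0.33 = (6.54 × 10^22)^0.33 = 3.382 × 10^7
g^-0.19 = 3.71^-0.19 = 0.7795
D = 0.0093 × 3.382 × 10^7 × 0.7795 = 2.452 × 10^5 m
   = 245.2 km

D ≈ 245 km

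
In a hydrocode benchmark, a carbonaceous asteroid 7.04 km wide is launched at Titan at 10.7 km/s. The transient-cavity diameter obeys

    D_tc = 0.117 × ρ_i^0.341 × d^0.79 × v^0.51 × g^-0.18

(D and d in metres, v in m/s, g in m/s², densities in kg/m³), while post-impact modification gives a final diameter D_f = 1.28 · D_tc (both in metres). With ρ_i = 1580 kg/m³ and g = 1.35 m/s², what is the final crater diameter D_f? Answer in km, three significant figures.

In SI: d = 7040 m, v = 10700 m/s.
ρ_i^0.341 = 1580^0.341 = 12.32
d^0.79 = 7040^0.79 = 1095
v^0.51 = 10700^0.51 = 113.5
g^-0.18 = 1.35^-0.18 = 0.9474
D_tc = 0.117 × 12.32 × 1095 × 113.5 × 0.9474 = 1.697 × 10^5 m
D_f = 1.28 × 1.697 × 10^5 = 2.172 × 10^5 m
     = 217.2 km

D_f ≈ 217 km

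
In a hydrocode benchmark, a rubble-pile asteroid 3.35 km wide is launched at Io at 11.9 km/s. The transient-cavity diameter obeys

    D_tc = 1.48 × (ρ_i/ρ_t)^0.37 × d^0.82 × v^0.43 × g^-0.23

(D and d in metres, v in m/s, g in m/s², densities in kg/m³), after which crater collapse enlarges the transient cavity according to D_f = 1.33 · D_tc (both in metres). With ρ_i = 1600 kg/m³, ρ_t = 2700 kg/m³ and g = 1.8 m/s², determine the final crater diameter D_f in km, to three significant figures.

In SI: d = 3350 m, v = 11900 m/s.
(ρ_i/ρ_t)^0.37 = (1600/2700)^0.37 = 0.8240
d^0.82 = 3350^0.82 = 777.2
v^0.43 = 11900^0.43 = 56.56
g^-0.23 = 1.8^-0.23 = 0.8735
D_tc = 1.48 × 0.8240 × 777.2 × 56.56 × 0.8735 = 46830 m
D_f = 1.33 × 46830 = 62284 m
     = 62.28 km

D_f ≈ 62.3 km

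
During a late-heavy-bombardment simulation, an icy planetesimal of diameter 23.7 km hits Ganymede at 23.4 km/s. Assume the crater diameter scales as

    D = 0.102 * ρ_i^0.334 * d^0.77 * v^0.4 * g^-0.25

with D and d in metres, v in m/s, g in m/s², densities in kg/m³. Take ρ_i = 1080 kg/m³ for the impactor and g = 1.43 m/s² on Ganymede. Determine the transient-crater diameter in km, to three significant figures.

D ≈ 126 km

In SI units: d = 23700 m, v = 23400 m/s.
ρ_i^0.334 = 1080^0.334 = 10.31
d^0.77 = 23700^0.77 = 2336
v^0.4 = 23400^0.4 = 55.94
g^-0.25 = 1.43^-0.25 = 0.9145
D = 0.102 × 10.31 × 2336 × 55.94 × 0.9145 = 1.257 × 10^5 m
   = 125.7 km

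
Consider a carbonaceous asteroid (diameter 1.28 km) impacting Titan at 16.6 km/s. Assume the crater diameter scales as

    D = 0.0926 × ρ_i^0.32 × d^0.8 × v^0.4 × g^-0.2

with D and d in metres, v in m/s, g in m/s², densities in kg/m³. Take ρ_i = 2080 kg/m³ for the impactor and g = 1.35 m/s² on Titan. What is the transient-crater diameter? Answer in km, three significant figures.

D ≈ 15.0 km

In SI units: d = 1280 m, v = 16600 m/s.
ρ_i^0.32 = 2080^0.32 = 11.53
d^0.8 = 1280^0.8 = 306.0
v^0.4 = 16600^0.4 = 48.76
g^-0.2 = 1.35^-0.2 = 0.9417
D = 0.0926 × 11.53 × 306.0 × 48.76 × 0.9417 = 15002 m
   = 15.00 km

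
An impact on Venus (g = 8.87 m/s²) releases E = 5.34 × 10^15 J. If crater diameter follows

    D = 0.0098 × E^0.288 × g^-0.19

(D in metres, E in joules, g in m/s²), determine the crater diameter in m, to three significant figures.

D ≈ 219 m

E^0.288 = (5.34 × 10^15)^0.288 = 3.385 × 10^4
g^-0.19 = 8.87^-0.19 = 0.6605
D = 0.0098 × 3.385 × 10^4 × 0.6605 = 219.1 m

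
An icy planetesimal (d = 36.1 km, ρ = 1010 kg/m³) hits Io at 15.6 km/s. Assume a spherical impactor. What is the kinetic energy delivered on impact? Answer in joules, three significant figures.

d = 36100 m; v = 15600 m/s.
Mass m = (π/6) ρ d³ = (π/6) × 1010 × (36100)³ = 2.488 × 10^16 kg
E = ½ m v² = 0.5 × 2.488 × 10^16 × (15600)² = 3.027 × 10^24 J

E ≈ 3.03 × 10^24 J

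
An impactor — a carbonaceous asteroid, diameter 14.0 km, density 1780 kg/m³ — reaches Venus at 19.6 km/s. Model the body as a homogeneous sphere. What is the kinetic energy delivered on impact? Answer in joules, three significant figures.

E ≈ 4.91 × 10^23 J

d = 14000 m; v = 19600 m/s.
Mass m = (π/6) ρ d³ = (π/6) × 1780 × (14000)³ = 2.557 × 10^15 kg
E = ½ m v² = 0.5 × 2.557 × 10^15 × (19600)² = 4.911 × 10^23 J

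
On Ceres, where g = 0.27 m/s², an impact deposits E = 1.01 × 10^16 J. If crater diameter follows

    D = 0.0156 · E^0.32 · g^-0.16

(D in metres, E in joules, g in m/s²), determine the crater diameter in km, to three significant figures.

D ≈ 2.54 km

E^0.32 = (1.01 × 10^16)^0.32 = 1.322 × 10^5
g^-0.16 = 0.27^-0.16 = 1.233
D = 0.0156 × 1.322 × 10^5 × 1.233 = 2543 m
   = 2.543 km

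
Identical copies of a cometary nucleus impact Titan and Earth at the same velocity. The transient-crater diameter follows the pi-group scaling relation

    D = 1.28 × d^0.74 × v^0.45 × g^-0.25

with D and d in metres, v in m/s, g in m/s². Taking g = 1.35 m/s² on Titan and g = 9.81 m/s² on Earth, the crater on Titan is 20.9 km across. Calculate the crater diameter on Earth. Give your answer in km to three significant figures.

D ≈ 12.7 km

All impactor-dependent factors cancel in the ratio, leaving D_Earth/D_Titan = (g_Earth/g_Titan)^-0.25.
(9.81/1.35)^-0.25 = 7.267^-0.25 = 0.6091
D_Earth = 0.6091 × 20.9 km = 12.7 km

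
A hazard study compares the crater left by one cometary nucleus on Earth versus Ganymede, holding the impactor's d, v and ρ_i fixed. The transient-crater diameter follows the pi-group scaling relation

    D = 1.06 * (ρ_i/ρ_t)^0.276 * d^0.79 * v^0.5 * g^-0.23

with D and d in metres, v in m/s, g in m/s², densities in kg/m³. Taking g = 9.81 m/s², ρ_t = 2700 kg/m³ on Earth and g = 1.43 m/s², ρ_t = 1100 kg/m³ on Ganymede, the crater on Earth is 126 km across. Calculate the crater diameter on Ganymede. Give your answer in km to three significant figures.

D ≈ 251 km

The impactor-only factors (d, v, ρ_i) cancel in the ratio, leaving D_Ganymede/D_Earth = (g_Ganymede/g_Earth)^-0.23 · (ρ_t,Earth/ρ_t,Ganymede)^0.276.
(1.43/9.81)^-0.23 = 0.1458^-0.23 = 1.557
(2700/1100)^0.276 = 2.455^0.276 = 1.281
Ratio = 1.557 × 1.281 = 1.995
D_Ganymede = 1.995 × 126 km = 251 km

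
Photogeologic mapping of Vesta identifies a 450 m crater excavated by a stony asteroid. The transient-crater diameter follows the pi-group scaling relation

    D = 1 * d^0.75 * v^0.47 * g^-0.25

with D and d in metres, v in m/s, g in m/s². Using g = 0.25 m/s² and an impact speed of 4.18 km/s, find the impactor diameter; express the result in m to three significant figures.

Rearranging for d: d = [D / (1 · 4180^0.47 · 0.25^-0.25)]^(1/0.75).
4180^0.47 = 50.34
0.25^-0.25 = 1.414
Denominator = 1 × 50.34 × 1.414 = 71.18
D / 71.18 = 450 / 71.18 = 6.322
d = 6.322^(1/0.75) = 6.322^1.3333 = 11.69 m

d ≈ 11.7 m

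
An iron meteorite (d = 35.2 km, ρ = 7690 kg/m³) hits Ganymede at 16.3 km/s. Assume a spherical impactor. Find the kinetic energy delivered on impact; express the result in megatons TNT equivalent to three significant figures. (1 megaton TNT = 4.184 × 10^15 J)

d = 35200 m; v = 16300 m/s.
Mass m = (π/6) ρ d³ = (π/6) × 7690 × (35200)³ = 1.756 × 10^17 kg
E = ½ m v² = 0.5 × 1.756 × 10^17 × (16300)² = 2.333 × 10^25 J
   = 2.333 × 10^25 / 4.184×10^15 = 5.576 × 10^9 Mt

E ≈ 5.58 × 10^9 Mt TNT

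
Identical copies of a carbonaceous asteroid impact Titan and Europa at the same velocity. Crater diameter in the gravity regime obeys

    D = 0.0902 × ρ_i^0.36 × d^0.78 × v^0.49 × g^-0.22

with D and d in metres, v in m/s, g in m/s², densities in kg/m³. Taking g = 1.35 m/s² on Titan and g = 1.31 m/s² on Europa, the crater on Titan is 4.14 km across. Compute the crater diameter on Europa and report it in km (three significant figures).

D ≈ 4.17 km

All impactor-dependent factors cancel in the ratio, leaving D_Europa/D_Titan = (g_Europa/g_Titan)^-0.22.
(1.31/1.35)^-0.22 = 0.9704^-0.22 = 1.007
D_Europa = 1.007 × 4.14 km = 4.17 km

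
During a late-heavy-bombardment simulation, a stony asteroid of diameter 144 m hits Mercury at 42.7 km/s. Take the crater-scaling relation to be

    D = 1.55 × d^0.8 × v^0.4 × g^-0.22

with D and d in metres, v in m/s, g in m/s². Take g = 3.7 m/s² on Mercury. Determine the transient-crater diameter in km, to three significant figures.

In SI units: v = 42700 m/s.
d^0.8 = 144^0.8 = 53.30
v^0.4 = 42700^0.4 = 71.15
g^-0.22 = 3.7^-0.22 = 0.7499
D = 1.55 × 53.30 × 71.15 × 0.7499 = 4408 m
   = 4.408 km

D ≈ 4.41 km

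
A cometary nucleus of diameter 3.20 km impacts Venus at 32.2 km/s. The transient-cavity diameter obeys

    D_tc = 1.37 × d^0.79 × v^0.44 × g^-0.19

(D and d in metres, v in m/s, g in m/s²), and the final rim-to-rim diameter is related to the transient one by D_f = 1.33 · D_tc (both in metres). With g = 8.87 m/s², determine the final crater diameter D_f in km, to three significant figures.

In SI: d = 3200 m, v = 32200 m/s.
d^0.79 = 3200^0.79 = 587.6
v^0.44 = 32200^0.44 = 96.26
g^-0.19 = 8.87^-0.19 = 0.6605
D_tc = 1.37 × 587.6 × 96.26 × 0.6605 = 51180 m
D_f = 1.33 × 51180 = 68069 m
     = 68.07 km

D_f ≈ 68.1 km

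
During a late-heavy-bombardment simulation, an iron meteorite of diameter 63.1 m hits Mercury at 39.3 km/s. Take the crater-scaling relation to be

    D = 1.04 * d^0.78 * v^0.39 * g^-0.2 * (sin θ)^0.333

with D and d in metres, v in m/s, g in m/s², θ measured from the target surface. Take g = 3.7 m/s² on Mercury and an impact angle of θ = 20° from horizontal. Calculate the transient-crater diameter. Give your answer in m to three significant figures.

D ≈ 879 m

In SI units: v = 39300 m/s.
d^0.78 = 63.1^0.78 = 25.35
v^0.39 = 39300^0.39 = 61.92
g^-0.2 = 3.7^-0.2 = 0.7698
(sin 20°)^0.333 = 0.3420^0.333 = 0.6996
D = 1.04 × 25.35 × 61.92 × 0.7698 × 0.6996 = 879.2 m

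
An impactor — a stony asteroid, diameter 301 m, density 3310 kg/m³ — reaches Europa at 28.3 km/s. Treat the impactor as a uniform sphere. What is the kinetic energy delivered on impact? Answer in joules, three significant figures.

E ≈ 1.89 × 10^19 J

v = 28300 m/s.
Mass m = (π/6) ρ d³ = (π/6) × 3310 × (301)³ = 4.726 × 10^10 kg
E = ½ m v² = 0.5 × 4.726 × 10^10 × (28300)² = 1.893 × 10^19 J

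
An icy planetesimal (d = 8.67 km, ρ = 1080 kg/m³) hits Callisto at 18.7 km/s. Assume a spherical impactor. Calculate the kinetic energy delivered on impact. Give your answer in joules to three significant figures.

d = 8670 m; v = 18700 m/s.
Mass m = (π/6) ρ d³ = (π/6) × 1080 × (8670)³ = 3.685 × 10^14 kg
E = ½ m v² = 0.5 × 3.685 × 10^14 × (18700)² = 6.443 × 10^22 J

E ≈ 6.44 × 10^22 J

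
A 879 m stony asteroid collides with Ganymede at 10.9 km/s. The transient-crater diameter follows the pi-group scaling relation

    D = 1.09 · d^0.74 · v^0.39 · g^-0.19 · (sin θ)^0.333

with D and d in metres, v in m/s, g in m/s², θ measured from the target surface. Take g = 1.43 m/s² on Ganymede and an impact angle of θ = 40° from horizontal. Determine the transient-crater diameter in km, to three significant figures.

D ≈ 4.98 km

In SI units: v = 10900 m/s.
d^0.74 = 879^0.74 = 150.9
v^0.39 = 10900^0.39 = 37.55
g^-0.19 = 1.43^-0.19 = 0.9343
(sin 40°)^0.333 = 0.6428^0.333 = 0.8632
D = 1.09 × 150.9 × 37.55 × 0.9343 × 0.8632 = 4981 m
   = 4.981 km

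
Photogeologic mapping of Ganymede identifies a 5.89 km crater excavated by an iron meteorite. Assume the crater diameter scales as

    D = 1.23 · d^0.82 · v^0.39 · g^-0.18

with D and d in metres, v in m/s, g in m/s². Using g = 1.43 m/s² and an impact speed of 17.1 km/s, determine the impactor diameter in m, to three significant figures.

Rearranging for d: d = [D / (1.23 · 17100^0.39 · 1.43^-0.18)]^(1/0.82).
D = 5890 m.
17100^0.39 = 44.76
1.43^-0.18 = 0.9376
Denominator = 1.23 × 44.76 × 0.9376 = 51.62
D / 51.62 = 5890 / 51.62 = 114.1
d = 114.1^(1/0.82) = 114.1^1.2195 = 322.7 m

d ≈ 323 m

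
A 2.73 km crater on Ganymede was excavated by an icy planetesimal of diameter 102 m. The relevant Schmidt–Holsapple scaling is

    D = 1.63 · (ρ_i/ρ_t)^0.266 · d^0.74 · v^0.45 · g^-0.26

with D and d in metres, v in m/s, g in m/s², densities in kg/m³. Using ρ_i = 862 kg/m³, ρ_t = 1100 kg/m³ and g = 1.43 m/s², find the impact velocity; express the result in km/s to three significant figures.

Rearranging for v: v = [D / (1.63 · (862/1100)^0.266 · 102^0.74 · 1.43^-0.26)]^(1/0.45).
D = 2730 m.
(862/1100)^0.266 = 0.9372
102^0.74 = 30.65
1.43^-0.26 = 0.9112
Denominator = 1.63 × 0.9372 × 30.65 × 0.9112 = 42.66
D / 42.66 = 2730 / 42.66 = 63.99
v = 63.99^(1/0.45) = 63.99^2.2222 = 10317 m/s

v ≈ 10.3 km/s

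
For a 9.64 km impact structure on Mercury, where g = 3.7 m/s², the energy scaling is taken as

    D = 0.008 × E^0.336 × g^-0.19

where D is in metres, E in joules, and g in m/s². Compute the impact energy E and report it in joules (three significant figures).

Rearranging: E = [D / (0.008 · g^-0.19)]^(1/0.336).
D = 9640 m.
g^-0.19 = 3.7^-0.19 = 0.7799
D / (0.008 × 0.7799) = 9640 / (6.239 × 10^-3) = 1.545 × 10^6
E = (1.545 × 10^6)^2.9762 = 2.627 × 10^18 J

E ≈ 2.63 × 10^18 J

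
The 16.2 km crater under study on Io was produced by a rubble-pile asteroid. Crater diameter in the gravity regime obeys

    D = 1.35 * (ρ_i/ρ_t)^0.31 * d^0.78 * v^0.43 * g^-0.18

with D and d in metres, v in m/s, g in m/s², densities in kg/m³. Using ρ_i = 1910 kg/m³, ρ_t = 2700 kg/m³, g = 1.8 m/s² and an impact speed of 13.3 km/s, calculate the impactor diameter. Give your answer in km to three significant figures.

d ≈ 1.19 km

Rearranging for d: d = [D / (1.35 · (1910/2700)^0.31 · 13300^0.43 · 1.8^-0.18)]^(1/0.78).
D = 16200 m.
(1910/2700)^0.31 = 0.8983
13300^0.43 = 59.33
1.8^-0.18 = 0.8996
Denominator = 1.35 × 0.8983 × 59.33 × 0.8996 = 64.73
D / 64.73 = 16200 / 64.73 = 250.3
d = 250.3^(1/0.78) = 250.3^1.2821 = 1189 m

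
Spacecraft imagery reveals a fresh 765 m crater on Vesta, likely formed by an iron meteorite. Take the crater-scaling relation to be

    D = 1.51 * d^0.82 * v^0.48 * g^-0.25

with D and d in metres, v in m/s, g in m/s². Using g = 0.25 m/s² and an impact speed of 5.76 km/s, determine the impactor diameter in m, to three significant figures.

d ≈ 8.20 m

Rearranging for d: d = [D / (1.51 · 5760^0.48 · 0.25^-0.25)]^(1/0.82).
5760^0.48 = 63.83
0.25^-0.25 = 1.414
Denominator = 1.51 × 63.83 × 1.414 = 136.3
D / 136.3 = 765 / 136.3 = 5.613
d = 5.613^(1/0.82) = 5.613^1.2195 = 8.197 m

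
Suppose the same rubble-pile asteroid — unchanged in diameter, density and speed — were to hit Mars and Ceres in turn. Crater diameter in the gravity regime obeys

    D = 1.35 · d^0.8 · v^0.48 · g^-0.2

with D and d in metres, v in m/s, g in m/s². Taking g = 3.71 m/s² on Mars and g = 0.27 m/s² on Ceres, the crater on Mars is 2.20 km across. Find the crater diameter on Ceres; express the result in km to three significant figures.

All impactor-dependent factors cancel in the ratio, leaving D_Ceres/D_Mars = (g_Ceres/g_Mars)^-0.2.
(0.27/3.71)^-0.2 = 0.07278^-0.2 = 1.689
D_Ceres = 1.689 × 2.20 km = 3.72 km

D ≈ 3.72 km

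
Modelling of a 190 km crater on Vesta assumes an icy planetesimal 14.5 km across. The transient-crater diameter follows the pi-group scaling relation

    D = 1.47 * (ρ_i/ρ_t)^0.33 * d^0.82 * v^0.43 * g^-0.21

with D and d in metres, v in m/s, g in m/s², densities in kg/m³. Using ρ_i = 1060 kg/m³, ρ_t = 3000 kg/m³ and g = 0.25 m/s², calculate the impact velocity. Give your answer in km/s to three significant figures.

Rearranging for v: v = [D / (1.47 · (1060/3000)^0.33 · 14500^0.82 · 0.25^-0.21)]^(1/0.43).
D = 190000 m.
(1060/3000)^0.33 = 0.7094
14500^0.82 = 2584
0.25^-0.21 = 1.338
Denominator = 1.47 × 0.7094 × 2584 × 1.338 = 3605
D / 3605 = 190000 / 3605 = 52.70
v = 52.70^(1/0.43) = 52.70^2.3256 = 10098 m/s

v ≈ 10.1 km/s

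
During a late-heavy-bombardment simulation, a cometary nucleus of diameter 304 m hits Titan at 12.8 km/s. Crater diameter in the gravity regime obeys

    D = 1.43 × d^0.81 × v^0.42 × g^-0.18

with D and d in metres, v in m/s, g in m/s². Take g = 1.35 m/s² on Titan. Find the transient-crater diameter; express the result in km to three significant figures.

In SI units: v = 12800 m/s.
d^0.81 = 304^0.81 = 102.6
v^0.42 = 12800^0.42 = 53.09
g^-0.18 = 1.35^-0.18 = 0.9474
D = 1.43 × 102.6 × 53.09 × 0.9474 = 7380 m
   = 7.380 km

D ≈ 7.38 km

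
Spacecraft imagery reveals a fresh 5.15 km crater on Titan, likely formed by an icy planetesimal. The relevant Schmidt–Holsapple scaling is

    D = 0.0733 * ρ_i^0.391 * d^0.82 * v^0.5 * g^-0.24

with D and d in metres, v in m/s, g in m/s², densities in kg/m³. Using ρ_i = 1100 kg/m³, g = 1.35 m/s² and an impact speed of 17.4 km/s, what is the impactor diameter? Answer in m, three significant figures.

Rearranging for d: d = [D / (0.0733 · 1100^0.391 · 17400^0.5 · 1.35^-0.24)]^(1/0.82).
D = 5150 m.
1100^0.391 = 15.46
17400^0.5 = 131.9
1.35^-0.24 = 0.9305
Denominator = 0.0733 × 15.46 × 131.9 × 0.9305 = 139.1
D / 139.1 = 5150 / 139.1 = 37.02
d = 37.02^(1/0.82) = 37.02^1.2195 = 81.79 m

d ≈ 81.8 m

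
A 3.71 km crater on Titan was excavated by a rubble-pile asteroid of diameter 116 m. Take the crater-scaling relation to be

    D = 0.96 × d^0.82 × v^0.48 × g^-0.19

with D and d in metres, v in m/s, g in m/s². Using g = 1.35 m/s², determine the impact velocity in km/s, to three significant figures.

Rearranging for v: v = [D / (0.96 · 116^0.82 · 1.35^-0.19)]^(1/0.48).
D = 3710 m.
116^0.82 = 49.30
1.35^-0.19 = 0.9446
Denominator = 0.96 × 49.30 × 0.9446 = 44.71
D / 44.71 = 3710 / 44.71 = 82.98
v = 82.98^(1/0.48) = 82.98^2.0833 = 9949 m/s

v ≈ 9.95 km/s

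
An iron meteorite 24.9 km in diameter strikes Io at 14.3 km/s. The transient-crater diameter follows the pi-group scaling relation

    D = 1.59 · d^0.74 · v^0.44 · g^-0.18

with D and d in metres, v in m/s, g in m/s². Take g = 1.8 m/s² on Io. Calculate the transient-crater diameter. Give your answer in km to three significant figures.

In SI units: d = 24900 m, v = 14300 m/s.
d^0.74 = 24900^0.74 = 1791
v^0.44 = 14300^0.44 = 67.35
g^-0.18 = 1.8^-0.18 = 0.8996
D = 1.59 × 1791 × 67.35 × 0.8996 = 1.725 × 10^5 m
   = 172.5 km

D ≈ 173 km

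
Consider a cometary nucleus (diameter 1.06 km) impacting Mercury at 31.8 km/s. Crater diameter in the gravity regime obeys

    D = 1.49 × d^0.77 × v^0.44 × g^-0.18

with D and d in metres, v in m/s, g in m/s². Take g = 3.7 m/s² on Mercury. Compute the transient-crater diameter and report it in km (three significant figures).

D ≈ 24.1 km

In SI units: d = 1060 m, v = 31800 m/s.
d^0.77 = 1060^0.77 = 213.5
v^0.44 = 31800^0.44 = 95.73
g^-0.18 = 3.7^-0.18 = 0.7902
D = 1.49 × 213.5 × 95.73 × 0.7902 = 24064 m
   = 24.06 km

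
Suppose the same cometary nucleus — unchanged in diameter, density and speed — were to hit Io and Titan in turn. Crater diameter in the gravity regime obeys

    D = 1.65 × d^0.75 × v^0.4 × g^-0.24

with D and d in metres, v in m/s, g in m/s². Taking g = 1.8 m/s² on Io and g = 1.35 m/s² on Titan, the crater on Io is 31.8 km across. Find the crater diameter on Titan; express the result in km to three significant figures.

All impactor-dependent factors cancel in the ratio, leaving D_Titan/D_Io = (g_Titan/g_Io)^-0.24.
(1.35/1.8)^-0.24 = 0.7500^-0.24 = 1.071
D_Titan = 1.071 × 31.8 km = 34.1 km

D ≈ 34.1 km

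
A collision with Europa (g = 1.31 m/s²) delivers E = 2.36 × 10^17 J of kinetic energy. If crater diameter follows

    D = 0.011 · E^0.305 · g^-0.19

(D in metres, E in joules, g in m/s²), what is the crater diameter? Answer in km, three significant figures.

E^0.305 = (2.36 × 10^17)^0.305 = 1.989 × 10^5
g^-0.19 = 1.31^-0.19 = 0.9500
D = 0.011 × 1.989 × 10^5 × 0.9500 = 2079 m
   = 2.079 km

D ≈ 2.08 km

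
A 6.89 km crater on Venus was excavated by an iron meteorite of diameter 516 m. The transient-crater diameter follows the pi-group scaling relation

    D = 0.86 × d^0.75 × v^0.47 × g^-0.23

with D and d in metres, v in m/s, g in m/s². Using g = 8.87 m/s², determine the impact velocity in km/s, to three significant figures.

Rearranging for v: v = [D / (0.86 · 516^0.75 · 8.87^-0.23)]^(1/0.47).
D = 6890 m.
516^0.75 = 108.3
8.87^-0.23 = 0.6053
Denominator = 0.86 × 108.3 × 0.6053 = 56.38
D / 56.38 = 6890 / 56.38 = 122.2
v = 122.2^(1/0.47) = 122.2^2.1277 = 27584 m/s

v ≈ 27.6 km/s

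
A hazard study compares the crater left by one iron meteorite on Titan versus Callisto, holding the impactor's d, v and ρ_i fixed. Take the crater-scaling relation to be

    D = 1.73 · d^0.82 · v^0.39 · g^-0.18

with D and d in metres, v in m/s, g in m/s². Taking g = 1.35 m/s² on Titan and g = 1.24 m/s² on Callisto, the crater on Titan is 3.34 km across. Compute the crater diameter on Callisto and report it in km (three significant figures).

All impactor-dependent factors cancel in the ratio, leaving D_Callisto/D_Titan = (g_Callisto/g_Titan)^-0.18.
(1.24/1.35)^-0.18 = 0.9185^-0.18 = 1.015
D_Callisto = 1.015 × 3.34 km = 3.39 km

D ≈ 3.39 km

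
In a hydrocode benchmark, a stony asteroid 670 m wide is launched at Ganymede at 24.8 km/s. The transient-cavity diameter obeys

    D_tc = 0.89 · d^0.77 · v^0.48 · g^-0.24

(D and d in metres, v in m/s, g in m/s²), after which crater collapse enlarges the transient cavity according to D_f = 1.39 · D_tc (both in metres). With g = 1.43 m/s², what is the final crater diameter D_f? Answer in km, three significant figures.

v = 24800 m/s.
d^0.77 = 670^0.77 = 150.0
v^0.48 = 24800^0.48 = 128.6
g^-0.24 = 1.43^-0.24 = 0.9177
D_tc = 0.89 × 150.0 × 128.6 × 0.9177 = 15760 m
D_f = 1.39 × 15760 = 21906 m
     = 21.91 km

D_f ≈ 21.9 km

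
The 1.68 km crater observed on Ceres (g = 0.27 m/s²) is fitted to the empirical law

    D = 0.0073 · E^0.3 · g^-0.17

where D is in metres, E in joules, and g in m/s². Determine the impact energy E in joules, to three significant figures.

E ≈ 3.56 × 10^17 J

Rearranging: E = [D / (0.0073 · g^-0.17)]^(1/0.3).
D = 1680 m.
g^-0.17 = 0.27^-0.17 = 1.249
D / (0.0073 × 1.249) = 1680 / (9.118 × 10^-3) = 1.843 × 10^5
E = (1.843 × 10^5)^3.3333 = 3.561 × 10^17 J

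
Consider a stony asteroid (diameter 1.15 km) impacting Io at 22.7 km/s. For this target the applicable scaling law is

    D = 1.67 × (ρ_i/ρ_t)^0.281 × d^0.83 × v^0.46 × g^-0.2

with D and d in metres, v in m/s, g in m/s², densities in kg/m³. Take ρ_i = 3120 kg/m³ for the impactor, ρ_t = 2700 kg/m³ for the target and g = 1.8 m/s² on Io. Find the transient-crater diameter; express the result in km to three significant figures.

D ≈ 54.1 km

In SI units: d = 1150 m, v = 22700 m/s.
(ρ_i/ρ_t)^0.281 = (3120/2700)^0.281 = 1.041
d^0.83 = 1150^0.83 = 347.0
v^0.46 = 22700^0.46 = 100.9
g^-0.2 = 1.8^-0.2 = 0.8891
D = 1.67 × 1.041 × 347.0 × 100.9 × 0.8891 = 54118 m
   = 54.12 km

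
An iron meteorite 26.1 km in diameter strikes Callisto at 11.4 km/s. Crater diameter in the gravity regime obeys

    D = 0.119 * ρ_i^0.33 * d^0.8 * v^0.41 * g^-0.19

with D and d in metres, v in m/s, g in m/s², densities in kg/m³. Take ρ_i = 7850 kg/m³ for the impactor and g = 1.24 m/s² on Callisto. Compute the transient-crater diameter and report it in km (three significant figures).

D ≈ 347 km

In SI units: d = 26100 m, v = 11400 m/s.
ρ_i^0.33 = 7850^0.33 = 19.29
d^0.8 = 26100^0.8 = 3414
v^0.41 = 11400^0.41 = 46.06
g^-0.19 = 1.24^-0.19 = 0.9600
D = 0.119 × 19.29 × 3414 × 46.06 × 0.9600 = 3.465 × 10^5 m
   = 346.5 km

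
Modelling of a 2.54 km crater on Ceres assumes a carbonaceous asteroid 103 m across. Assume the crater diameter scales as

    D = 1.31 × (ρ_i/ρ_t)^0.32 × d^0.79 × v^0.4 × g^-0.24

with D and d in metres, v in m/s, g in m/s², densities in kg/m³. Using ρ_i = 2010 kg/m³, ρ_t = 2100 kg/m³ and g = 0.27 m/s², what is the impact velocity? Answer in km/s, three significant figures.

v ≈ 8.27 km/s

Rearranging for v: v = [D / (1.31 · (2010/2100)^0.32 · 103^0.79 · 0.27^-0.24)]^(1/0.4).
D = 2540 m.
(2010/2100)^0.32 = 0.9861
103^0.79 = 38.92
0.27^-0.24 = 1.369
Denominator = 1.31 × 0.9861 × 38.92 × 1.369 = 68.83
D / 68.83 = 2540 / 68.83 = 36.90
v = 36.90^(1/0.4) = 36.90^2.5 = 8271 m/s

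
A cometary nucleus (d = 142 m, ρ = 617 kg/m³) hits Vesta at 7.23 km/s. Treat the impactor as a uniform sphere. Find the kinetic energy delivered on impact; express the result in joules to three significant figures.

E ≈ 2.42 × 10^16 J

v = 7230 m/s.
Mass m = (π/6) ρ d³ = (π/6) × 617 × (142)³ = 9.250 × 10^8 kg
E = ½ m v² = 0.5 × 9.250 × 10^8 × (7230)² = 2.418 × 10^16 J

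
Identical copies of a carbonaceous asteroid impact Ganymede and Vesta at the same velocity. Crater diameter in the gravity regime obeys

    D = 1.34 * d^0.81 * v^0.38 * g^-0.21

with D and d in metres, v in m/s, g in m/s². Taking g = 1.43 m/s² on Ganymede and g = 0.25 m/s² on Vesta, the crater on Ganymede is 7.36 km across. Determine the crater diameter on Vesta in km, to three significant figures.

All impactor-dependent factors cancel in the ratio, leaving D_Vesta/D_Ganymede = (g_Vesta/g_Ganymede)^-0.21.
(0.25/1.43)^-0.21 = 0.1748^-0.21 = 1.442
D_Vesta = 1.442 × 7.36 km = 10.6 km

D ≈ 10.6 km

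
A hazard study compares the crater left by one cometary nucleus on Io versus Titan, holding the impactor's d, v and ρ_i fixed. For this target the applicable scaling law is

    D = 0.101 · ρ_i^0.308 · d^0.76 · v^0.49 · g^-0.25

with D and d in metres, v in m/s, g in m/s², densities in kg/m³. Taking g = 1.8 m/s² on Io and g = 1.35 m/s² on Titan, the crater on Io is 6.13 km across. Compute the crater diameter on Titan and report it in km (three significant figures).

D ≈ 6.59 km

All impactor-dependent factors cancel in the ratio, leaving D_Titan/D_Io = (g_Titan/g_Io)^-0.25.
(1.35/1.8)^-0.25 = 0.7500^-0.25 = 1.075
D_Titan = 1.075 × 6.13 km = 6.59 km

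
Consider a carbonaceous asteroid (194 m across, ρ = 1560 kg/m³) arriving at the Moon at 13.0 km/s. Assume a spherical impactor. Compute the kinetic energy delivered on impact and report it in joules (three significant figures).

E ≈ 5.04 × 10^17 J

v = 13000 m/s.
Mass m = (π/6) ρ d³ = (π/6) × 1560 × (194)³ = 5.964 × 10^9 kg
E = ½ m v² = 0.5 × 5.964 × 10^9 × (13000)² = 5.040 × 10^17 J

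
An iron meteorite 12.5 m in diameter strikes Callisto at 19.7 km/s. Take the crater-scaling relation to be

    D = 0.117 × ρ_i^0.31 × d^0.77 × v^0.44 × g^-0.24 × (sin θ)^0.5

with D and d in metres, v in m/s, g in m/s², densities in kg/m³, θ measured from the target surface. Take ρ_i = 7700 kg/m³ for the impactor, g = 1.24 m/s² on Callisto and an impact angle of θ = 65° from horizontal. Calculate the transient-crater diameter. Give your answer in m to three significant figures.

D ≈ 919 m

In SI units: v = 19700 m/s.
ρ_i^0.31 = 7700^0.31 = 16.03
d^0.77 = 12.5^0.77 = 6.992
v^0.44 = 19700^0.44 = 77.55
g^-0.24 = 1.24^-0.24 = 0.9497
(sin 65°)^0.5 = 0.9063^0.5 = 0.9520
D = 0.117 × 16.03 × 6.992 × 77.55 × 0.9497 × 0.9520 = 919.4 m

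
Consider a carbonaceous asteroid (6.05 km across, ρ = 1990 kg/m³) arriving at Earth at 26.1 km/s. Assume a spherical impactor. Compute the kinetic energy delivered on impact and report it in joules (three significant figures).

E ≈ 7.86 × 10^22 J

d = 6050 m; v = 26100 m/s.
Mass m = (π/6) ρ d³ = (π/6) × 1990 × (6050)³ = 2.307 × 10^14 kg
E = ½ m v² = 0.5 × 2.307 × 10^14 × (26100)² = 7.858 × 10^22 J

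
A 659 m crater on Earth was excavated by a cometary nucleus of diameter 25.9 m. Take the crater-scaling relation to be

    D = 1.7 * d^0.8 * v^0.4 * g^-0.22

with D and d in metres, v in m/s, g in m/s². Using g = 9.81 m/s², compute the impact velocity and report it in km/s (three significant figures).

Rearranging for v: v = [D / (1.7 · 25.9^0.8 · 9.81^-0.22)]^(1/0.4).
25.9^0.8 = 13.51
9.81^-0.22 = 0.6051
Denominator = 1.7 × 13.51 × 0.6051 = 13.90
D / 13.90 = 659 / 13.90 = 47.41
v = 47.41^(1/0.4) = 47.41^2.5 = 15477 m/s

v ≈ 15.5 km/s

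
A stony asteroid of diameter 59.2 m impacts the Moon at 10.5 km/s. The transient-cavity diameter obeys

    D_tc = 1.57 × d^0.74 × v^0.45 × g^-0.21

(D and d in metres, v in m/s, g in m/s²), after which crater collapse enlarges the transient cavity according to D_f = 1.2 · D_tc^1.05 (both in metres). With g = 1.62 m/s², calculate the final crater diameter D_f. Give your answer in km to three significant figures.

D_f ≈ 3.28 km

v = 10500 m/s.
d^0.74 = 59.2^0.74 = 20.49
v^0.45 = 10500^0.45 = 64.50
g^-0.21 = 1.62^-0.21 = 0.9037
D_tc = 1.57 × 20.49 × 64.50 × 0.9037 = 1875 m
D_f = 1.2 × (1875)^1.05 = 3280 m
     = 3.280 km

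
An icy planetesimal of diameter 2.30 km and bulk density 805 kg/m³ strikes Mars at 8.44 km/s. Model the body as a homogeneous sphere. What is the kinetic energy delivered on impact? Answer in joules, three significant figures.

d = 2300 m; v = 8440 m/s.
Mass m = (π/6) ρ d³ = (π/6) × 805 × (2300)³ = 5.128 × 10^12 kg
E = ½ m v² = 0.5 × 5.128 × 10^12 × (8440)² = 1.826 × 10^20 J

E ≈ 1.83 × 10^20 J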